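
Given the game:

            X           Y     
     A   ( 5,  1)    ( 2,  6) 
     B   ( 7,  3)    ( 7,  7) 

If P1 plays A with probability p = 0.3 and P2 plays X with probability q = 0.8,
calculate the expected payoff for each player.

E[P1] = 6.22, E[P2] = 3.26

Work:
E[P1] = p·q·π₁(A,X) + p·(1-q)·π₁(A,Y) + (1-p)·q·π₁(B,X) + (1-p)·(1-q)·π₁(B,Y)
= 0.3·0.8·5 + 0.3·0.2·2 + 0.7·0.8·7 + 0.7·0.2·7
= 6.22

E[P2] = 3.26 (similar calculation)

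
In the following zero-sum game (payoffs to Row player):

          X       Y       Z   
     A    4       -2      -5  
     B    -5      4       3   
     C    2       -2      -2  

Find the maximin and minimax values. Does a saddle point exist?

Maximin = -2, Minimax = 3, Saddle: False

Work:
Row minimums: [-5, -5, -2] → maximin = -2
Column maximums: [4, 4, 3] → minimax = 3
No saddle point (maximin ≠ minimax). Mixed strategy needed.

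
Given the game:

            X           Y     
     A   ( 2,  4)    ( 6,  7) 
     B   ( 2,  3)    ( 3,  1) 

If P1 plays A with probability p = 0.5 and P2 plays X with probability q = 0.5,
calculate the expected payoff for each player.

E[P1] = 3.25, E[P2] = 3.75

Work:
E[P1] = p·q·π₁(A,X) + p·(1-q)·π₁(A,Y) + (1-p)·q·π₁(B,X) + (1-p)·(1-q)·π₁(B,Y)
= 0.5·0.5·2 + 0.5·0.5·6 + 0.5·0.5·2 + 0.5·0.5·3
= 3.25

E[P2] = 3.75 (similar calculation)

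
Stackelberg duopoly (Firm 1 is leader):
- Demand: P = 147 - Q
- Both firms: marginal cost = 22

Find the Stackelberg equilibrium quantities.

q₁* (leader) = 62.5, q₂* (follower) = 31.25

Work:
Follower's reaction: q₂ = (a - c - q₁)/2
Leader substitutes: π₁ = q₁·(a - q₁ - (a-c-q₁)/2 - c)
FOC: q₁* = (147 - 22)/2 = 62.50
Then: q₂* = (147 - 22 - 62.5)/2 = 31.25
Leader has first-mover advantage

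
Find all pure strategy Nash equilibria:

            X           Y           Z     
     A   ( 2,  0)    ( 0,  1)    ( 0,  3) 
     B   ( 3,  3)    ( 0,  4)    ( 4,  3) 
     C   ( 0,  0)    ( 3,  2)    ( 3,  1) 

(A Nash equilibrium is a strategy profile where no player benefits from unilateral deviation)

Nash equilibrium: (C, Y)

Work:
Best responses:
  P1 vs X: payoffs [2, 3, 0] → best response B (payoff 3)
  P1 vs Y: payoffs [0, 0, 3] → best response C (payoff 3)
  P1 vs Z: payoffs [0, 4, 3] → best response B (payoff 4)
  P2 vs A: payoffs [0, 1, 3] → best response Z (payoff 3)
  P2 vs B: payoffs [3, 4, 3] → best response Y (payoff 4)
  P2 vs C: payoffs [0, 2, 1] → best response Y (payoff 2)
Mutual best responses: (C,Y) → Nash equilibria.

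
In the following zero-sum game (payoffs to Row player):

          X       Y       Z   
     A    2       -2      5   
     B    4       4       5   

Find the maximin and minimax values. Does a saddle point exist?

Maximin = 4, Minimax = 4, Saddle: True

Work:
Row minimums: [-2, 4] → maximin = 4
Column maximums: [4, 4, 5] → minimax = 4
Saddle point exists! Game value = 4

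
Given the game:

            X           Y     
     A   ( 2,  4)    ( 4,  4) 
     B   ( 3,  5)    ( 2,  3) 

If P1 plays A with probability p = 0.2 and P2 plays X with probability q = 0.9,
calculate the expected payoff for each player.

E[P1] = 2.76, E[P2] = 4.64

Work:
E[P1] = p·q·π₁(A,X) + p·(1-q)·π₁(A,Y) + (1-p)·q·π₁(B,X) + (1-p)·(1-q)·π₁(B,Y)
= 0.2·0.9·2 + 0.2·0.1·4 + 0.8·0.9·3 + 0.8·0.1·2
= 2.76

E[P2] = 4.64 (similar calculation)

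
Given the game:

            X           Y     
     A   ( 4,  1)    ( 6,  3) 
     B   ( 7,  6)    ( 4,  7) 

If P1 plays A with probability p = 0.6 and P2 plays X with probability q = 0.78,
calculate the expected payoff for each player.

E[P1] = 5.2, E[P2] = 3.352

Work:
E[P1] = p·q·π₁(A,X) + p·(1-q)·π₁(A,Y) + (1-p)·q·π₁(B,X) + (1-p)·(1-q)·π₁(B,Y)
= 0.6·0.78·4 + 0.6·0.22·6 + 0.4·0.78·7 + 0.4·0.22·4
= 5.2

E[P2] = 3.352 (similar calculation)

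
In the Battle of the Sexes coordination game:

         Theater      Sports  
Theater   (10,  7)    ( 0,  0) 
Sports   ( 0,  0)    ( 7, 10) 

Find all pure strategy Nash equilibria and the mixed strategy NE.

Pure NE: (Theater, Theater) and (Sports, Sports); Mixed NE: p = 0.5882, q = 0.4118

Work:
Check pure NE:
(Theater, Theater): (10, 7) - no unilateral deviation beneficial
(Sports, Sports): (7, 10) - no unilateral deviation beneficial
Mixed NE: P1 plays Theater with p = 0.5882, P2 plays Theater with q = 0.4118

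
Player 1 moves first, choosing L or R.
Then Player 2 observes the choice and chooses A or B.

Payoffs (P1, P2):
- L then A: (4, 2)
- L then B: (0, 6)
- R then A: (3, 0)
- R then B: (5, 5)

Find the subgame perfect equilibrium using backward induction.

P1 plays R, P2 plays B after L and B after R; Payoff (5, 5)

Work:
Backward induction:
After L: P2 chooses B → P1 gets 0
After R: P2 chooses B → P1 gets 5
P1 chooses R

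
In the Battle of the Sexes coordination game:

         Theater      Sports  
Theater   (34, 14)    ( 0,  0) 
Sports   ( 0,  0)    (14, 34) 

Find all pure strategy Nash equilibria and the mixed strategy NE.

Pure NE: (Theater, Theater) and (Sports, Sports); Mixed NE: p = 0.7083, q = 0.2917

Work:
Check pure NE:
(Theater, Theater): (34, 14) - no unilateral deviation beneficial
(Sports, Sports): (14, 34) - no unilateral deviation beneficial
Mixed NE: P1 plays Theater with p = 0.7083, P2 plays Theater with q = 0.2917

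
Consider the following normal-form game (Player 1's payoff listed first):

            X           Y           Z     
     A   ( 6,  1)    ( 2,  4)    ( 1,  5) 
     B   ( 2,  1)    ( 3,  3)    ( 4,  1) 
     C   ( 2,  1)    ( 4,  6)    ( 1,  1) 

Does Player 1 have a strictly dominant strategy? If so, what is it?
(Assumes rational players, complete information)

No strictly dominant strategy exists for Player 1

Work:
A strategy strictly dominates another if it gives a strictly higher payoff against every opponent action. Compare each pair of P1's strategies column-by-column:
  A vs B: [6 vs 2, 2 vs 3, 1 vs 4] → A does not strictly dominate B (column Y: 2 ≤ 3)
  A vs C: [6 vs 2, 2 vs 4, 1 vs 1] → A does not strictly dominate C (column Y: 2 ≤ 4)
  B vs A: [2 vs 6, 3 vs 2, 4 vs 1] → B does not strictly dominate A (column X: 2 ≤ 6)
  B vs C: [2 vs 2, 3 vs 4, 4 vs 1] → B does not strictly dominate C (column X: 2 ≤ 2)
  C vs A: [2 vs 6, 4 vs 2, 1 vs 1] → C does not strictly dominate A (column X: 2 ≤ 6)
  C vs B: [2 vs 2, 4 vs 3, 1 vs 4] → C does not strictly dominate B (column X: 2 ≤ 2)
No single strategy strictly dominates all others → no strictly dominant strategy.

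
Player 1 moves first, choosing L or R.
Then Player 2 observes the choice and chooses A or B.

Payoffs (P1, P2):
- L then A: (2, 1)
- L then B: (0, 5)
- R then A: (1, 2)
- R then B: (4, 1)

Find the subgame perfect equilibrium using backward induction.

P1 plays R, P2 plays B after L and A after R; Payoff (1, 2)

Work:
Backward induction:
After L: P2 chooses B → P1 gets 0
After R: P2 chooses A → P1 gets 1
P1 chooses R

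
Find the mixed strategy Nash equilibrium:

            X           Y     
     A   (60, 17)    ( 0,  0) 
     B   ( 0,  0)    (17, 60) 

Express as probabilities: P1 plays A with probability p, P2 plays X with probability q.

p = 0.7792, q = 0.2208

Work:
Find probabilities that make opponent indifferent:
P2 chooses q to make P1 indifferent between A and B
P1 chooses p to make P2 indifferent between X and Y
Mixed NE: P1 plays (A: 0.7792, B: 0.2208), P2 plays (X: 0.2208, Y: 0.7792)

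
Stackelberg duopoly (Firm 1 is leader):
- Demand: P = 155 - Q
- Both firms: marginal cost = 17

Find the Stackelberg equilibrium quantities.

q₁* (leader) = 69.0, q₂* (follower) = 34.5

Work:
Follower's reaction: q₂ = (a - c - q₁)/2
Leader substitutes: π₁ = q₁·(a - q₁ - (a-c-q₁)/2 - c)
FOC: q₁* = (155 - 17)/2 = 69.00
Then: q₂* = (155 - 17 - 69.0)/2 = 34.50
Leader has first-mover advantage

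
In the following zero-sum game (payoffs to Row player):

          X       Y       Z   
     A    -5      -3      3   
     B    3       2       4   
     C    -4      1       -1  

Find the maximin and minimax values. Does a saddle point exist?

Maximin = 2, Minimax = 2, Saddle: True

Work:
Row minimums: [-5, 2, -4] → maximin = 2
Column maximums: [3, 2, 4] → minimax = 2
Saddle point exists! Game value = 2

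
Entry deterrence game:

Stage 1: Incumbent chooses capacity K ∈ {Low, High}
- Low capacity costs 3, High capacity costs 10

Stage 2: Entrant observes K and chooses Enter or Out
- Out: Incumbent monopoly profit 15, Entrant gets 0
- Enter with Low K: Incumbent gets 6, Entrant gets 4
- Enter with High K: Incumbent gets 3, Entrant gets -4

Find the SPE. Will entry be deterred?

SPE: (High, Enter|Low, Out|High); Entry deterred. Incumbent net profit = 5

Work:
After Low K: Entrant enters (4 > 0)
After High K: Entrant stays out (-4 < 0)
Incumbent: Low → 6−3=3, High → 15−10=5
Incumbent chooses High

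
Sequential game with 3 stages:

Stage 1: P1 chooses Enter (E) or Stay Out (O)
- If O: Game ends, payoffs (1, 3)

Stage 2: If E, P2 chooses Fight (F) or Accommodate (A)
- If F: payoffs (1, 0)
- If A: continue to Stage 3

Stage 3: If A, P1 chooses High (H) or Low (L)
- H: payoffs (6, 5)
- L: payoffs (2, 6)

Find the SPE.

SPE: (E, A, H); Outcome (6, 5)

Work:
Stage 3: P1 chooses H (6 vs 2)
Stage 2: P2: F->0, A->5 (anticipating H). Choose A
Stage 1: P1: O->1, E->6 (anticipating A, H). Choose E
SPE path: E -> A -> H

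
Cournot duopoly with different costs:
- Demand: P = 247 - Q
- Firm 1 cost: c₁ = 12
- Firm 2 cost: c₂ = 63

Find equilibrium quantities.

q₁* = 95.33, q₂* = 44.33

Work:
Reaction: q₁ = (247 - 12 - q₂)/2
Reaction: q₂ = (247 - 63 - q₁)/2
Solve simultaneously:
q₁* = (247 - 2×12 + 63)/3 = 95.33
q₂* = (247 - 2×63 + 12)/3 = 44.33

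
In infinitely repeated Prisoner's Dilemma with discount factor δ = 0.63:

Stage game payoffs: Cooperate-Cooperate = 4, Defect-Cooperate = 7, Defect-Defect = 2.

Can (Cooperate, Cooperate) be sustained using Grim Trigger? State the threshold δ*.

δ* = 0.6; since δ = 0.63 ≥ 0.6, cooperation can be sustained

Work:
For Grim Trigger:
Cooperate forever: 4/(1-δ)
Defect then punished: 7 + 2·δ/(1-δ)
Need: 4/(1-δ) ≥ 7 + 2·δ/(1-δ)
Solving: δ ≥ (T-R)/(T-P) = (7-4)/(7-2) = 0.6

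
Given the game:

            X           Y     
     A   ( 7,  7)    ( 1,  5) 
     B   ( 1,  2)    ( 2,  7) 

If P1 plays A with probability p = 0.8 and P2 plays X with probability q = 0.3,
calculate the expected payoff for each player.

E[P1] = 2.58, E[P2] = 5.58

Work:
E[P1] = p·q·π₁(A,X) + p·(1-q)·π₁(A,Y) + (1-p)·q·π₁(B,X) + (1-p)·(1-q)·π₁(B,Y)
= 0.8·0.3·7 + 0.8·0.7·1 + 0.2·0.3·1 + 0.2·0.7·2
= 2.58

E[P2] = 5.58 (similar calculation)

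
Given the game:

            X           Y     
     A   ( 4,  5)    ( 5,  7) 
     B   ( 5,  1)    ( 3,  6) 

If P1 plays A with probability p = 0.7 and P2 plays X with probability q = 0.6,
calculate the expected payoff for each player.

E[P1] = 4.34, E[P2] = 4.96

Work:
E[P1] = p·q·π₁(A,X) + p·(1-q)·π₁(A,Y) + (1-p)·q·π₁(B,X) + (1-p)·(1-q)·π₁(B,Y)
= 0.7·0.6·4 + 0.7·0.4·5 + 0.3·0.6·5 + 0.3·0.4·3
= 4.34

E[P2] = 4.96 (similar calculation)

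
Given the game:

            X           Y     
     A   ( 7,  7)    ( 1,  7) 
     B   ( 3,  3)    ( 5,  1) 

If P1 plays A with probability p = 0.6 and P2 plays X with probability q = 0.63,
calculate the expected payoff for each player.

E[P1] = 4.364, E[P2] = 5.104

Work:
E[P1] = p·q·π₁(A,X) + p·(1-q)·π₁(A,Y) + (1-p)·q·π₁(B,X) + (1-p)·(1-q)·π₁(B,Y)
= 0.6·0.63·7 + 0.6·0.37·1 + 0.4·0.63·3 + 0.4·0.37·5
= 4.364

E[P2] = 5.104 (similar calculation)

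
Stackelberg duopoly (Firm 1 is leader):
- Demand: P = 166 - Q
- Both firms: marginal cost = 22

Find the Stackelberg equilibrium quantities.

q₁* (leader) = 72.0, q₂* (follower) = 36.0

Work:
Follower's reaction: q₂ = (a - c - q₁)/2
Leader substitutes: π₁ = q₁·(a - q₁ - (a-c-q₁)/2 - c)
FOC: q₁* = (166 - 22)/2 = 72.00
Then: q₂* = (166 - 22 - 72.0)/2 = 36.00
Leader has first-mover advantage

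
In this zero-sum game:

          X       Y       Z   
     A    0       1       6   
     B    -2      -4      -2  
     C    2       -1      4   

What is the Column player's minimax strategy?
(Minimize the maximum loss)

Column should play Y, value = 1

Work:
Column player minimizes Row's maximum payoff:
Column X: max payoff to Row = 2
Column Y: max payoff to Row = 1
Column Z: max payoff to Row = 6
Minimum is 1, achieved by column Y.
Minimax strategy: Y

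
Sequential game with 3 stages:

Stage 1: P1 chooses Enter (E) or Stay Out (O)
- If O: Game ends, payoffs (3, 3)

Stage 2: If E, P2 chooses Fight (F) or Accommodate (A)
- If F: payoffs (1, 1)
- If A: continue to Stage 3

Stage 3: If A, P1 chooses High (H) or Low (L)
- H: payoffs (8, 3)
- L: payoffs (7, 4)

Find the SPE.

SPE: (E, A, H); Outcome (8, 3)

Work:
Stage 3: P1 chooses H (8 vs 7)
Stage 2: P2: F->1, A->3 (anticipating H). Choose A
Stage 1: P1: O->3, E->8 (anticipating A, H). Choose E
SPE path: E -> A -> H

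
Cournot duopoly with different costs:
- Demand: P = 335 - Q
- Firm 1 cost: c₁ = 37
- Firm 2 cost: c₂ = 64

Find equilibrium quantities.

q₁* = 108.33, q₂* = 81.33

Work:
Reaction: q₁ = (335 - 37 - q₂)/2
Reaction: q₂ = (335 - 64 - q₁)/2
Solve simultaneously:
q₁* = (335 - 2×37 + 64)/3 = 108.33
q₂* = (335 - 2×64 + 37)/3 = 81.33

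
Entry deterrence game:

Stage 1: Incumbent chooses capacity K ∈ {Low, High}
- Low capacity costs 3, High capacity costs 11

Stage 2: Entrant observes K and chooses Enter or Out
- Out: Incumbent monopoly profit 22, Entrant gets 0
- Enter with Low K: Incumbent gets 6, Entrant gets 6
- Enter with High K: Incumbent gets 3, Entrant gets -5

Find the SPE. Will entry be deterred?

SPE: (High, Enter|Low, Out|High); Entry deterred. Incumbent net profit = 11

Work:
After Low K: Entrant enters (6 > 0)
After High K: Entrant stays out (-5 < 0)
Incumbent: Low → 6−3=3, High → 22−11=11
Incumbent chooses High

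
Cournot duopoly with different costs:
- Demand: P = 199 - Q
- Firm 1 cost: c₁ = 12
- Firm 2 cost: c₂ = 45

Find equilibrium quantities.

q₁* = 73.33, q₂* = 40.33

Work:
Reaction: q₁ = (199 - 12 - q₂)/2
Reaction: q₂ = (199 - 45 - q₁)/2
Solve simultaneously:
q₁* = (199 - 2×12 + 45)/3 = 73.33
q₂* = (199 - 2×45 + 12)/3 = 40.33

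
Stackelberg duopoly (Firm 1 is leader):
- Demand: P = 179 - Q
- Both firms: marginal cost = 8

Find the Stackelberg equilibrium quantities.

q₁* (leader) = 85.5, q₂* (follower) = 42.75

Work:
Follower's reaction: q₂ = (a - c - q₁)/2
Leader substitutes: π₁ = q₁·(a - q₁ - (a-c-q₁)/2 - c)
FOC: q₁* = (179 - 8)/2 = 85.50
Then: q₂* = (179 - 8 - 85.5)/2 = 42.75
Leader has first-mover advantage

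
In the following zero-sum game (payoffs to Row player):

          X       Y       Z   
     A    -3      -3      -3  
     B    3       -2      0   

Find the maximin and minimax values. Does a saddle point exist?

Maximin = -2, Minimax = -2, Saddle: True

Work:
Row minimums: [-3, -2] → maximin = -2
Column maximums: [3, -2, 0] → minimax = -2
Saddle point exists! Game value = -2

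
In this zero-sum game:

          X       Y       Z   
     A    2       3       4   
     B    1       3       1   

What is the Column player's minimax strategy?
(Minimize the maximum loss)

Column should play X, value = 2

Work:
Column player minimizes Row's maximum payoff:
Column X: max payoff to Row = 2
Column Y: max payoff to Row = 3
Column Z: max payoff to Row = 4
Minimum is 2, achieved by column X.
Minimax strategy: X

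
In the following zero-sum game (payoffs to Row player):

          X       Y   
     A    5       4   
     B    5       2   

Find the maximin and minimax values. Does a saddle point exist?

Maximin = 4, Minimax = 4, Saddle: True

Work:
Row minimums: [4, 2] → maximin = 4
Column maximums: [5, 4] → minimax = 4
Saddle point exists! Game value = 4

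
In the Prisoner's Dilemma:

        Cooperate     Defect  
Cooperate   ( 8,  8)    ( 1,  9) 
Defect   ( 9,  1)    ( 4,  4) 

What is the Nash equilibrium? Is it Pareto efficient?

(Defect, Defect) is NE; not Pareto efficient

Work:
Defect dominates Cooperate for both players:
If P2 cooperates: Defect (9) > Cooperate (8)
If P2 defects: Defect (4) > Cooperate (1)
NE: (Defect, Defect) with payoff (4, 4)
But (Cooperate, Cooperate) = (8, 8) Pareto dominates (4, 4)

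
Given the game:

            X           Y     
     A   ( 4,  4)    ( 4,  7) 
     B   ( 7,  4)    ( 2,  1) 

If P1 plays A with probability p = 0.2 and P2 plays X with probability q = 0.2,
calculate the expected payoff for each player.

E[P1] = 3.2, E[P2] = 2.56

Work:
E[P1] = p·q·π₁(A,X) + p·(1-q)·π₁(A,Y) + (1-p)·q·π₁(B,X) + (1-p)·(1-q)·π₁(B,Y)
= 0.2·0.2·4 + 0.2·0.8·4 + 0.8·0.2·7 + 0.8·0.8·2
= 3.2

E[P2] = 2.56 (similar calculation)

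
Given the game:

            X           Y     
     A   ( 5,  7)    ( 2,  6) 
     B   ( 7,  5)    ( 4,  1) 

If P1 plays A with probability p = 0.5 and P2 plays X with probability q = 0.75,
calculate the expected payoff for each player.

E[P1] = 5.25, E[P2] = 5.375

Work:
E[P1] = p·q·π₁(A,X) + p·(1-q)·π₁(A,Y) + (1-p)·q·π₁(B,X) + (1-p)·(1-q)·π₁(B,Y)
= 0.5·0.75·5 + 0.5·0.25·2 + 0.5·0.75·7 + 0.5·0.25·4
= 5.25

E[P2] = 5.375 (similar calculation)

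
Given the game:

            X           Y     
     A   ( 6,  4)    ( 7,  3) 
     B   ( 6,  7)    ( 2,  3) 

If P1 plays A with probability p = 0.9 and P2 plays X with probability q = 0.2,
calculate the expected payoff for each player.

E[P1] = 6.4, E[P2] = 3.26

Work:
E[P1] = p·q·π₁(A,X) + p·(1-q)·π₁(A,Y) + (1-p)·q·π₁(B,X) + (1-p)·(1-q)·π₁(B,Y)
= 0.9·0.2·6 + 0.9·0.8·7 + 0.1·0.2·6 + 0.1·0.8·2
= 6.4

E[P2] = 3.26 (similar calculation)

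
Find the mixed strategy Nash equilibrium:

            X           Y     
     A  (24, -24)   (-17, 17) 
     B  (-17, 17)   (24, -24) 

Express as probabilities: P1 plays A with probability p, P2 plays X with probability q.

p = 0.5, q = 0.5

Work:
Find probabilities that make opponent indifferent:
P2 chooses q to make P1 indifferent between A and B
P1 chooses p to make P2 indifferent between X and Y
Mixed NE: P1 plays (A: 0.5, B: 0.5), P2 plays (X: 0.5, Y: 0.5)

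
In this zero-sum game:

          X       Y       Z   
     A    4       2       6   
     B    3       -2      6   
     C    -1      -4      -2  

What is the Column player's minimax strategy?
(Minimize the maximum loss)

Column should play Y, value = 2

Work:
Column player minimizes Row's maximum payoff:
Column X: max payoff to Row = 4
Column Y: max payoff to Row = 2
Column Z: max payoff to Row = 6
Minimum is 2, achieved by column Y.
Minimax strategy: Y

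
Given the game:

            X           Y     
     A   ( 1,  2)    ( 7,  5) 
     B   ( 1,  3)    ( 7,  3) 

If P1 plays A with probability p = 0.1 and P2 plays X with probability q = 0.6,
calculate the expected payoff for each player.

E[P1] = 3.4, E[P2] = 3.02

Work:
E[P1] = p·q·π₁(A,X) + p·(1-q)·π₁(A,Y) + (1-p)·q·π₁(B,X) + (1-p)·(1-q)·π₁(B,Y)
= 0.1·0.6·1 + 0.1·0.4·7 + 0.9·0.6·1 + 0.9·0.4·7
= 3.4

E[P2] = 3.02 (similar calculation)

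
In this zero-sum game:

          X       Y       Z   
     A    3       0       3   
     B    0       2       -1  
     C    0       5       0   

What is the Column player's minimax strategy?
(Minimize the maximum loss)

Column should play X or Z (all achieve the minimum), value = 3

Work:
Column player minimizes Row's maximum payoff:
Column X: max payoff to Row = 3
Column Y: max payoff to Row = 5
Column Z: max payoff to Row = 3
Minimum is 3, achieved by columns X, Z (tied).
Each of X or Z is a minimax strategy.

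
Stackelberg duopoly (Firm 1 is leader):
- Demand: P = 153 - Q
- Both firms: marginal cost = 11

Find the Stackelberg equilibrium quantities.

q₁* (leader) = 71.0, q₂* (follower) = 35.5

Work:
Follower's reaction: q₂ = (a - c - q₁)/2
Leader substitutes: π₁ = q₁·(a - q₁ - (a-c-q₁)/2 - c)
FOC: q₁* = (153 - 11)/2 = 71.00
Then: q₂* = (153 - 11 - 71.0)/2 = 35.50
Leader has first-mover advantage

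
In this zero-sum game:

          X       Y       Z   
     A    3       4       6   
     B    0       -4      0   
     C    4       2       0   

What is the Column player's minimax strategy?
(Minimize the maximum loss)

Column should play X or Y (all achieve the minimum), value = 4

Work:
Column player minimizes Row's maximum payoff:
Column X: max payoff to Row = 4
Column Y: max payoff to Row = 4
Column Z: max payoff to Row = 6
Minimum is 4, achieved by columns X, Y (tied).
Each of X or Y is a minimax strategy.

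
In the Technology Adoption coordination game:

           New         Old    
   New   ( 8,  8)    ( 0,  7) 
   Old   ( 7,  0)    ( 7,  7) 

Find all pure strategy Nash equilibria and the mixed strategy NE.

Pure NE: (New, New) and (Old, Old); Mixed NE: p = 0.875, q = 0.875

Work:
Check pure NE:
(New, New): (8, 8) - no unilateral deviation beneficial
(Old, Old): (7, 7) - no unilateral deviation beneficial
Mixed NE: P1 plays New with p = 0.875, P2 plays New with q = 0.875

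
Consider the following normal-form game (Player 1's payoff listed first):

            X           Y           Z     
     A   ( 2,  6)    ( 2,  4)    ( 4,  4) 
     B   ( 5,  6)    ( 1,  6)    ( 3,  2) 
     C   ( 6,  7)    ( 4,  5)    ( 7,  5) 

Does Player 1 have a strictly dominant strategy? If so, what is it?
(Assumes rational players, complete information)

Yes, Player 1's strictly dominant strategy is C

Work:
A strategy strictly dominates another if it gives a strictly higher payoff against every opponent action. Compare each pair of P1's strategies column-by-column:
  A vs B: [2 vs 5, 2 vs 1, 4 vs 3] → A does not strictly dominate B (column X: 2 ≤ 5)
  A vs C: [2 vs 6, 2 vs 4, 4 vs 7] → A does not strictly dominate C (column X: 2 ≤ 6)
  B vs A: [5 vs 2, 1 vs 2, 3 vs 4] → B does not strictly dominate A (column Y: 1 ≤ 2)
  B vs C: [5 vs 6, 1 vs 4, 3 vs 7] → B does not strictly dominate C (column X: 5 ≤ 6)
  C vs A: [6 vs 2, 4 vs 2, 7 vs 4] → C strictly dominates A
  C vs B: [6 vs 5, 4 vs 1, 7 vs 3] → C strictly dominates B
C strictly dominates every other strategy → strictly dominant.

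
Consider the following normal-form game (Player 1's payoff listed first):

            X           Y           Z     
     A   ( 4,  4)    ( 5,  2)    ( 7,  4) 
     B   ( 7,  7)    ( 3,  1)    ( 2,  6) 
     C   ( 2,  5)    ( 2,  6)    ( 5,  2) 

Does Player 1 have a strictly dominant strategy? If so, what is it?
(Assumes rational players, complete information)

No strictly dominant strategy exists for Player 1

Work:
A strategy strictly dominates another if it gives a strictly higher payoff against every opponent action. Compare each pair of P1's strategies column-by-column:
  A vs B: [4 vs 7, 5 vs 3, 7 vs 2] → A does not strictly dominate B (column X: 4 ≤ 7)
  A vs C: [4 vs 2, 5 vs 2, 7 vs 5] → A strictly dominates C
  B vs A: [7 vs 4, 3 vs 5, 2 vs 7] → B does not strictly dominate A (column Y: 3 ≤ 5)
  B vs C: [7 vs 2, 3 vs 2, 2 vs 5] → B does not strictly dominate C (column Z: 2 ≤ 5)
  C vs A: [2 vs 4, 2 vs 5, 5 vs 7] → C does not strictly dominate A (column X: 2 ≤ 4)
  C vs B: [2 vs 7, 2 vs 3, 5 vs 2] → C does not strictly dominate B (column X: 2 ≤ 7)
No single strategy strictly dominates all others → no strictly dominant strategy.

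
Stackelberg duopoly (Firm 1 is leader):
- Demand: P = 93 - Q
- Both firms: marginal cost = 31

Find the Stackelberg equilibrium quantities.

q₁* (leader) = 31.0, q₂* (follower) = 15.5

Work:
Follower's reaction: q₂ = (a - c - q₁)/2
Leader substitutes: π₁ = q₁·(a - q₁ - (a-c-q₁)/2 - c)
FOC: q₁* = (93 - 31)/2 = 31.00
Then: q₂* = (93 - 31 - 31.0)/2 = 15.50
Leader has first-mover advantage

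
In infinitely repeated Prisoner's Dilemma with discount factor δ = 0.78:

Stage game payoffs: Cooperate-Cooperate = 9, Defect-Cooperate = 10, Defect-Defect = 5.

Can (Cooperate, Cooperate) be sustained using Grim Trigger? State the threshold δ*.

δ* = 0.2; since δ = 0.78 ≥ 0.2, cooperation can be sustained

Work:
For Grim Trigger:
Cooperate forever: 9/(1-δ)
Defect then punished: 10 + 5·δ/(1-δ)
Need: 9/(1-δ) ≥ 10 + 5·δ/(1-δ)
Solving: δ ≥ (T-R)/(T-P) = (10-9)/(10-5) = 0.2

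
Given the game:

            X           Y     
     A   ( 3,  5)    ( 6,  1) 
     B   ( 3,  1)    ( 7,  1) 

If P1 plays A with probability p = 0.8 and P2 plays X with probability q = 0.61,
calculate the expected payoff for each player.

E[P1] = 4.248, E[P2] = 2.952

Work:
E[P1] = p·q·π₁(A,X) + p·(1-q)·π₁(A,Y) + (1-p)·q·π₁(B,X) + (1-p)·(1-q)·π₁(B,Y)
= 0.8·0.61·3 + 0.8·0.39·6 + 0.2·0.61·3 + 0.2·0.39·7
= 4.248

E[P2] = 2.952 (similar calculation)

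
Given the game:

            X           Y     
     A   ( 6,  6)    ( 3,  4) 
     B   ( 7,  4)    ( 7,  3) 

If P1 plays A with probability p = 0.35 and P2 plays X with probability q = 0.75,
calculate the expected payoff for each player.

E[P1] = 6.3875, E[P2] = 4.3625

Work:
E[P1] = p·q·π₁(A,X) + p·(1-q)·π₁(A,Y) + (1-p)·q·π₁(B,X) + (1-p)·(1-q)·π₁(B,Y)
= 0.35·0.75·6 + 0.35·0.25·3 + 0.65·0.75·7 + 0.65·0.25·7
= 6.3875

E[P2] = 4.3625 (similar calculation)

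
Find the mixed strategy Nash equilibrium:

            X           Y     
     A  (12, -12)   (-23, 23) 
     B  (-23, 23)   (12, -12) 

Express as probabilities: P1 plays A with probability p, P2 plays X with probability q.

p = 0.5, q = 0.5

Work:
Find probabilities that make opponent indifferent:
P2 chooses q to make P1 indifferent between A and B
P1 chooses p to make P2 indifferent between X and Y
Mixed NE: P1 plays (A: 0.5, B: 0.5), P2 plays (X: 0.5, Y: 0.5)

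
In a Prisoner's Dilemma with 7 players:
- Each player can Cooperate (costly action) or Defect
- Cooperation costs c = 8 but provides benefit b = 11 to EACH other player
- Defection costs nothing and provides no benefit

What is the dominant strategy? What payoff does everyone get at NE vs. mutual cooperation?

Dominant: Defect; NE payoff = 0; Coop payoff = 58

Work:
Defect dominates (saves cost c = 8, benefit to others is external)
NE: All defect → everyone gets 0
If all cooperate: each receives (6)×11 - 8 = 58
Social dilemma: 58 > 0 but NE gives 0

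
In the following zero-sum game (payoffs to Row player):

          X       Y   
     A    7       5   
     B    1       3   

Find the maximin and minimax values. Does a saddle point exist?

Maximin = 5, Minimax = 5, Saddle: True

Work:
Row minimums: [5, 1] → maximin = 5
Column maximums: [7, 5] → minimax = 5
Saddle point exists! Game value = 5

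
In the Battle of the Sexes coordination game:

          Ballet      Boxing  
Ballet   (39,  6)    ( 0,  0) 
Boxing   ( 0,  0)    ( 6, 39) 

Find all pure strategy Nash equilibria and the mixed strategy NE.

Pure NE: (Ballet, Ballet) and (Boxing, Boxing); Mixed NE: p = 0.8667, q = 0.1333

Work:
Check pure NE:
(Ballet, Ballet): (39, 6) - no unilateral deviation beneficial
(Boxing, Boxing): (6, 39) - no unilateral deviation beneficial
Mixed NE: P1 plays Ballet with p = 0.8667, P2 plays Ballet with q = 0.1333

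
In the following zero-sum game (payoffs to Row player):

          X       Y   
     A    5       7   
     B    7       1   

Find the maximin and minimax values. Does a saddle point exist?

Maximin = 5, Minimax = 7, Saddle: False

Work:
Row minimums: [5, 1] → maximin = 5
Column maximums: [7, 7] → minimax = 7
No saddle point (maximin ≠ minimax). Mixed strategy needed.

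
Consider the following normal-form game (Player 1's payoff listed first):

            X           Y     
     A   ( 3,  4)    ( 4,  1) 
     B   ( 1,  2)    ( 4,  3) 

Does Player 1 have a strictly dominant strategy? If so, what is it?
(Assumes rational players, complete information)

No strictly dominant strategy exists for Player 1

Work:
A strategy strictly dominates another if it gives a strictly higher payoff against every opponent action. Compare each pair of P1's strategies column-by-column:
  A vs B: [3 vs 1, 4 vs 4] → A does not strictly dominate B (column Y: 4 ≤ 4)
  B vs A: [1 vs 3, 4 vs 4] → B does not strictly dominate A (column X: 1 ≤ 3)
No single strategy strictly dominates all others → no strictly dominant strategy.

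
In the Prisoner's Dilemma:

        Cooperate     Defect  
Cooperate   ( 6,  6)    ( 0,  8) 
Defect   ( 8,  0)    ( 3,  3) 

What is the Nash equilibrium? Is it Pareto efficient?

(Defect, Defect) is NE; not Pareto efficient

Work:
Defect dominates Cooperate for both players:
If P2 cooperates: Defect (8) > Cooperate (6)
If P2 defects: Defect (3) > Cooperate (0)
NE: (Defect, Defect) with payoff (3, 3)
But (Cooperate, Cooperate) = (6, 6) Pareto dominates (3, 3)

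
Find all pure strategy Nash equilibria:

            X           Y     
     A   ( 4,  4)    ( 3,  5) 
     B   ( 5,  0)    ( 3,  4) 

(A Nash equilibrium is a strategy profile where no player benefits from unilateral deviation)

Nash equilibrium: (A, Y), (B, Y)

Work:
Best responses:
  P1 vs X: payoffs [4, 5] → best response B (payoff 5)
  P1 vs Y: payoffs [3, 3] → best response A/B (payoff 3)
  P2 vs A: payoffs [4, 5] → best response Y (payoff 5)
  P2 vs B: payoffs [0, 4] → best response Y (payoff 4)
Mutual best responses: (A,Y), (B,Y) → Nash equilibria.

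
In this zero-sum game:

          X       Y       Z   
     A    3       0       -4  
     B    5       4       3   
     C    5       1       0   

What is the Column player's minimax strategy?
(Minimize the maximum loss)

Column should play Z, value = 3

Work:
Column player minimizes Row's maximum payoff:
Column X: max payoff to Row = 5
Column Y: max payoff to Row = 4
Column Z: max payoff to Row = 3
Minimum is 3, achieved by column Z.
Minimax strategy: Z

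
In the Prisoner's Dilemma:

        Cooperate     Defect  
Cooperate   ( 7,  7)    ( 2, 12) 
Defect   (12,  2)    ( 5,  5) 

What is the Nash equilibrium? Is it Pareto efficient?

(Defect, Defect) is NE; not Pareto efficient

Work:
Defect dominates Cooperate for both players:
If P2 cooperates: Defect (12) > Cooperate (7)
If P2 defects: Defect (5) > Cooperate (2)
NE: (Defect, Defect) with payoff (5, 5)
But (Cooperate, Cooperate) = (7, 7) Pareto dominates (5, 5)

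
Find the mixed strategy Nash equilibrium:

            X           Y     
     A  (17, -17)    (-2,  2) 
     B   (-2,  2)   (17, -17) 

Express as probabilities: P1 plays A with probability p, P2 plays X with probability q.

p = 0.5, q = 0.5

Work:
Find probabilities that make opponent indifferent:
P2 chooses q to make P1 indifferent between A and B
P1 chooses p to make P2 indifferent between X and Y
Mixed NE: P1 plays (A: 0.5, B: 0.5), P2 plays (X: 0.5, Y: 0.5)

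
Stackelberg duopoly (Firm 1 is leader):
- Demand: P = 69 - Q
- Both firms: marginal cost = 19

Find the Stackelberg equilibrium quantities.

q₁* (leader) = 25.0, q₂* (follower) = 12.5

Work:
Follower's reaction: q₂ = (a - c - q₁)/2
Leader substitutes: π₁ = q₁·(a - q₁ - (a-c-q₁)/2 - c)
FOC: q₁* = (69 - 19)/2 = 25.00
Then: q₂* = (69 - 19 - 25.0)/2 = 12.50
Leader has first-mover advantage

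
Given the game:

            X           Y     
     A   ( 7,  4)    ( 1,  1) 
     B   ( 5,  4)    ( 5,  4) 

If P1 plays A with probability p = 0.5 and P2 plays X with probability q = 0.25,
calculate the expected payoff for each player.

E[P1] = 3.75, E[P2] = 2.875

Work:
E[P1] = p·q·π₁(A,X) + p·(1-q)·π₁(A,Y) + (1-p)·q·π₁(B,X) + (1-p)·(1-q)·π₁(B,Y)
= 0.5·0.25·7 + 0.5·0.75·1 + 0.5·0.25·5 + 0.5·0.75·5
= 3.75

E[P2] = 2.875 (similar calculation)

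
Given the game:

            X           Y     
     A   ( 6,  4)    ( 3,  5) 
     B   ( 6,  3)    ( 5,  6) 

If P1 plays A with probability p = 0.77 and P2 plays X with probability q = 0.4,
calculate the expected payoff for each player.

E[P1] = 4.476, E[P2] = 4.646

Work:
E[P1] = p·q·π₁(A,X) + p·(1-q)·π₁(A,Y) + (1-p)·q·π₁(B,X) + (1-p)·(1-q)·π₁(B,Y)
= 0.77·0.4·6 + 0.77·0.6·3 + 0.23·0.4·6 + 0.23·0.6·5
= 4.476

E[P2] = 4.646 (similar calculation)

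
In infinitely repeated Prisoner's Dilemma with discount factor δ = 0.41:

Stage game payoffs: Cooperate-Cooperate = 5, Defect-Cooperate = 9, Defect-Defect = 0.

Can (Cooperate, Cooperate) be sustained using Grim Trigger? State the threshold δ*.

δ* = 0.4444; since δ = 0.41 < 0.4444, cooperation cannot be sustained

Work:
For Grim Trigger:
Cooperate forever: 5/(1-δ)
Defect then punished: 9 + 0·δ/(1-δ)
Need: 5/(1-δ) ≥ 9 + 0·δ/(1-δ)
Solving: δ ≥ (T-R)/(T-P) = (9-5)/(9-0) = 0.4444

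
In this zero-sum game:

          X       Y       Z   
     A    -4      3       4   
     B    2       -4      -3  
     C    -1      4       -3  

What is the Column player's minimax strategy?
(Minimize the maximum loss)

Column should play X, value = 2

Work:
Column player minimizes Row's maximum payoff:
Column X: max payoff to Row = 2
Column Y: max payoff to Row = 4
Column Z: max payoff to Row = 4
Minimum is 2, achieved by column X.
Minimax strategy: X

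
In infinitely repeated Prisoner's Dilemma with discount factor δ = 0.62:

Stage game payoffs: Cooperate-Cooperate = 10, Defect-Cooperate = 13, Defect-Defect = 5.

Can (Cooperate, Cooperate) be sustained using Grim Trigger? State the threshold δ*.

δ* = 0.375; since δ = 0.62 ≥ 0.375, cooperation can be sustained

Work:
For Grim Trigger:
Cooperate forever: 10/(1-δ)
Defect then punished: 13 + 5·δ/(1-δ)
Need: 10/(1-δ) ≥ 13 + 5·δ/(1-δ)
Solving: δ ≥ (T-R)/(T-P) = (13-10)/(13-5) = 0.375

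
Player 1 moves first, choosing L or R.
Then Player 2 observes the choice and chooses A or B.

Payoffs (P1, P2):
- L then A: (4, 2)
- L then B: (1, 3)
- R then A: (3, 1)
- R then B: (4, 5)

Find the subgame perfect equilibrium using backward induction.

P1 plays R, P2 plays B after L and B after R; Payoff (4, 5)

Work:
Backward induction:
After L: P2 chooses B → P1 gets 1
After R: P2 chooses B → P1 gets 4
P1 chooses R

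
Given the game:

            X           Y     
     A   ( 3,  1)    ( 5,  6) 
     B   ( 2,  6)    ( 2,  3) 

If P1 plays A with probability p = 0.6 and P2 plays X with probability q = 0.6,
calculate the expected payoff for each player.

E[P1] = 3.08, E[P2] = 3.72

Work:
E[P1] = p·q·π₁(A,X) + p·(1-q)·π₁(A,Y) + (1-p)·q·π₁(B,X) + (1-p)·(1-q)·π₁(B,Y)
= 0.6·0.6·3 + 0.6·0.4·5 + 0.4·0.6·2 + 0.4·0.4·2
= 3.08

E[P2] = 3.72 (similar calculation)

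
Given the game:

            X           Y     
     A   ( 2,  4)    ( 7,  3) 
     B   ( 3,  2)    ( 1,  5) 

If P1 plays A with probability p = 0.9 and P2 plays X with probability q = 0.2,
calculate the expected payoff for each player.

E[P1] = 5.54, E[P2] = 3.32

Work:
E[P1] = p·q·π₁(A,X) + p·(1-q)·π₁(A,Y) + (1-p)·q·π₁(B,X) + (1-p)·(1-q)·π₁(B,Y)
= 0.9·0.2·2 + 0.9·0.8·7 + 0.1·0.2·3 + 0.1·0.8·1
= 5.54

E[P2] = 3.32 (similar calculation)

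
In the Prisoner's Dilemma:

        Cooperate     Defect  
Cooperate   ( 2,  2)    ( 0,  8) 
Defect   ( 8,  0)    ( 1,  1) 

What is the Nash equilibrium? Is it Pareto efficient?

(Defect, Defect) is NE; not Pareto efficient

Work:
Defect dominates Cooperate for both players:
If P2 cooperates: Defect (8) > Cooperate (2)
If P2 defects: Defect (1) > Cooperate (0)
NE: (Defect, Defect) with payoff (1, 1)
But (Cooperate, Cooperate) = (2, 2) Pareto dominates (1, 1)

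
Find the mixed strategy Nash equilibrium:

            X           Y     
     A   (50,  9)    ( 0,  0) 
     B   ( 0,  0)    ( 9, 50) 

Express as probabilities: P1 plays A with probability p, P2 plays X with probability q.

p = 0.8475, q = 0.1525

Work:
Find probabilities that make opponent indifferent:
P2 chooses q to make P1 indifferent between A and B
P1 chooses p to make P2 indifferent between X and Y
Mixed NE: P1 plays (A: 0.8475, B: 0.1525), P2 plays (X: 0.1525, Y: 0.8475)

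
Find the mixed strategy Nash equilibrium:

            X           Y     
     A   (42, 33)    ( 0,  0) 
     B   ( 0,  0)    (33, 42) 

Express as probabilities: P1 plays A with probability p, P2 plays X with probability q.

p = 0.56, q = 0.44

Work:
Find probabilities that make opponent indifferent:
P2 chooses q to make P1 indifferent between A and B
P1 chooses p to make P2 indifferent between X and Y
Mixed NE: P1 plays (A: 0.56, B: 0.44), P2 plays (X: 0.44, Y: 0.56)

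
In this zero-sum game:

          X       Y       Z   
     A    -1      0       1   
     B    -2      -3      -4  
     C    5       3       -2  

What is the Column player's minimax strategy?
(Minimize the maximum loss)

Column should play Z, value = 1

Work:
Column player minimizes Row's maximum payoff:
Column X: max payoff to Row = 5
Column Y: max payoff to Row = 3
Column Z: max payoff to Row = 1
Minimum is 1, achieved by column Z.
Minimax strategy: Z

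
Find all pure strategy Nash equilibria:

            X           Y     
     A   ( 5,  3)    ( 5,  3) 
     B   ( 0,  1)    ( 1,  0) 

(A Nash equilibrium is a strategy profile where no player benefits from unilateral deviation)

Nash equilibrium: (A, X), (A, Y)

Work:
Best responses:
  P1 vs X: payoffs [5, 0] → best response A (payoff 5)
  P1 vs Y: payoffs [5, 1] → best response A (payoff 5)
  P2 vs A: payoffs [3, 3] → best response X/Y (payoff 3)
  P2 vs B: payoffs [1, 0] → best response X (payoff 1)
Mutual best responses: (A,X), (A,Y) → Nash equilibria.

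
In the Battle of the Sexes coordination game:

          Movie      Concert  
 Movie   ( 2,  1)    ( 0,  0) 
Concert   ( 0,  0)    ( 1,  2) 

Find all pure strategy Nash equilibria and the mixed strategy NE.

Pure NE: (Movie, Movie) and (Concert, Concert); Mixed NE: p = 0.6667, q = 0.3333

Work:
Check pure NE:
(Movie, Movie): (2, 1) - no unilateral deviation beneficial
(Concert, Concert): (1, 2) - no unilateral deviation beneficial
Mixed NE: P1 plays Movie with p = 0.6667, P2 plays Movie with q = 0.3333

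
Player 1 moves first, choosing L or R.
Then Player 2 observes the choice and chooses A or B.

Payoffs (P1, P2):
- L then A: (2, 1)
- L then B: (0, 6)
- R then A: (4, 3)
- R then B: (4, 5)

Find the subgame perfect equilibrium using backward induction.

P1 plays R, P2 plays B after L and B after R; Payoff (4, 5)

Work:
Backward induction:
After L: P2 chooses B → P1 gets 0
After R: P2 chooses B → P1 gets 4
P1 chooses R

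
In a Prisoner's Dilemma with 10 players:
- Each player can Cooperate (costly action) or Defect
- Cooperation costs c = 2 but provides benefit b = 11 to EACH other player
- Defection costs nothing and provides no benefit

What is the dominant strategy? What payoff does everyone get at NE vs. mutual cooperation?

Dominant: Defect; NE payoff = 0; Coop payoff = 97

Work:
Defect dominates (saves cost c = 2, benefit to others is external)
NE: All defect → everyone gets 0
If all cooperate: each receives (9)×11 - 2 = 97
Social dilemma: 97 > 0 but NE gives 0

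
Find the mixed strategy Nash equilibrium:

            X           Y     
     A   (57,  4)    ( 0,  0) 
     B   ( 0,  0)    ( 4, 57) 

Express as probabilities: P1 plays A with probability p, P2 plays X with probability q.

p = 0.9344, q = 0.0656

Work:
Find probabilities that make opponent indifferent:
P2 chooses q to make P1 indifferent between A and B
P1 chooses p to make P2 indifferent between X and Y
Mixed NE: P1 plays (A: 0.9344, B: 0.0656), P2 plays (X: 0.0656, Y: 0.9344)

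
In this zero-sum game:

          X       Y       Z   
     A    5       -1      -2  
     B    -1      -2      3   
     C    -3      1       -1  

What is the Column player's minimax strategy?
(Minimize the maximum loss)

Column should play Y, value = 1

Work:
Column player minimizes Row's maximum payoff:
Column X: max payoff to Row = 5
Column Y: max payoff to Row = 1
Column Z: max payoff to Row = 3
Minimum is 1, achieved by column Y.
Minimax strategy: Y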